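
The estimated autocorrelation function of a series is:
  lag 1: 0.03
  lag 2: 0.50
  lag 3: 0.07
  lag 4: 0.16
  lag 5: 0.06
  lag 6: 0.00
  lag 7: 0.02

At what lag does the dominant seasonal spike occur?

The largest autocorrelation is r_2 = 0.50, with a weaker echo at lag 4 (0.16); the remaining lags stay at or below 0.07.
The dominant spike at lag 2 indicates a seasonal period of 2.

2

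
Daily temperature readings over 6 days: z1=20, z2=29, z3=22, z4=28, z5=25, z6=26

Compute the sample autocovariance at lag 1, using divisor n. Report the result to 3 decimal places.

Mean z̄ = (20 + 29 + 22 + 28 + 25 + 26)/6 = 25.0000
Deviations: -5.0000, 4.0000, -3.0000, 3.0000, 0.0000, 1.0000
Σ_{t=1}^{5}(z_t−z̄)(z_{t+1}−z̄) = -41.0000
γ_1 = -41.0000 / 6 = -6.833

-6.833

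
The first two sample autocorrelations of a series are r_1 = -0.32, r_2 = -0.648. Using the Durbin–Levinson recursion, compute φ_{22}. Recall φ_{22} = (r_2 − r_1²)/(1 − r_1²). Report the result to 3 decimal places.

-0.836

φ_{22} = (r_2 − r_1²) / (1 − r_1²)
r_1² = (-0.32)² = 0.1024
Numerator = -0.648 − 0.1024 = -0.7504; denominator = 1 − 0.1024 = 0.8976
φ_{22} = -0.7504 / 0.8976 = -0.836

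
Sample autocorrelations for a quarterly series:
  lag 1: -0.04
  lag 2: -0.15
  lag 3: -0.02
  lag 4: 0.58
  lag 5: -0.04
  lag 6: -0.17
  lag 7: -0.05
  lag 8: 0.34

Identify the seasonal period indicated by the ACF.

4

The largest autocorrelation is r_4 = 0.58, with a weaker echo at lag 8 (0.34); the remaining lags stay at or below -0.02.
The dominant spike at lag 4 indicates a seasonal period of 4.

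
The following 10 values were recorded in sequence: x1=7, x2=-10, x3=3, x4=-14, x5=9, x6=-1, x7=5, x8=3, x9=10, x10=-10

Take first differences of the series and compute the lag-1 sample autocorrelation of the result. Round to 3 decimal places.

First differences Δx: -17, 13, -17, 23, -10, 6, -2, 7, -20
Mean of differences = -1.8889
Numerator Σ(Δx_t−Δx̄)(Δx_{t+1}−Δx̄) = -1254.7901
Denominator Σ(Δx_t−Δx̄)² = 1832.8889
r_1(Δx) = -1254.7901 / 1832.8889 = -0.685

-0.685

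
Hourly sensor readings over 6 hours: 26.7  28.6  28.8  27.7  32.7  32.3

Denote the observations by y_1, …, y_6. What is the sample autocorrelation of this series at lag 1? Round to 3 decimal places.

0.250

Mean ȳ = (26.7 + 28.6 + 28.8 + 27.7 + 32.7 + 32.3)/6 = 29.4667
Deviations from mean: -2.7667, -0.8667, -0.6667, -1.7667, 3.2333, 2.8333
Σ(y_t−ȳ)(y_{t+1}−ȳ) = (2.3978) + (0.5778) + (1.1778) + (-5.7122) + (9.1611) = 7.6022
Denominator Σ(y_t−ȳ)² = 30.4533
r_1 = 7.6022 / 30.4533 = 0.250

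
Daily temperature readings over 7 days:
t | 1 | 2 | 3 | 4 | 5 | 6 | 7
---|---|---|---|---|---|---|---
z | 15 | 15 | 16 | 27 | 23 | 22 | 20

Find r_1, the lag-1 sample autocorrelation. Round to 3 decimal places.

0.351

Mean z̄ = (15 + 15 + 16 + 27 + 23 + 22 + 20)/7 = 19.7143
Deviations from mean: -4.7143, -4.7143, -3.7143, 7.2857, 3.2857, 2.2857, 0.2857
Σ(z_t−z̄)(z_{t+1}−z̄) = (22.2245) + (17.5102) + (-27.0612) + (23.9388) + (7.5102) + (0.6531) = 44.7755
Denominator Σ(z_t−z̄)² = 127.4286
r_1 = 44.7755 / 127.4286 = 0.351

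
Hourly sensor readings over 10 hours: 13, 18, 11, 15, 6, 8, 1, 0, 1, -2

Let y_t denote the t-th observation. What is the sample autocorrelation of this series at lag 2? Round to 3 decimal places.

Mean ȳ = (13 + 18 + 11 + 15 + 6 + 8 + 1 + 0 + 1 − 2)/10 = 7.1000
Numerator Σ_{t=1}^{8}(y_t−ȳ)(y_{t+2}−ȳ) = 214.0800
Denominator Σ(y_t−ȳ)² = 440.9000
r_2 = 214.0800 / 440.9000 = 0.486

0.486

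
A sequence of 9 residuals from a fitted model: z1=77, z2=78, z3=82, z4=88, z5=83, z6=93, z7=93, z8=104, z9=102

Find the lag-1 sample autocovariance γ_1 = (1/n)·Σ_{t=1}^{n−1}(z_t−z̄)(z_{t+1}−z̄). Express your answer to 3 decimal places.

52.085

Mean z̄ = (77 + 78 + 82 + 88 + 83 + 93 + 93 + 104 + 102)/9 = 88.8889
Σ_{t=1}^{8}(z_t−z̄)(z_{t+1}−z̄) = 468.7654
γ_1 = 468.7654 / 9 = 52.085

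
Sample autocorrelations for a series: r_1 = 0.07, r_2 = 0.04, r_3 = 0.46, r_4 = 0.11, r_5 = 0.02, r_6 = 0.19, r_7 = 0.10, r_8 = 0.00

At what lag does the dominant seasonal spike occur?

The largest autocorrelation is r_3 = 0.46, with a weaker echo at lag 6 (0.19); the remaining lags stay at or below 0.11.
The dominant spike at lag 3 indicates a seasonal period of 3.

3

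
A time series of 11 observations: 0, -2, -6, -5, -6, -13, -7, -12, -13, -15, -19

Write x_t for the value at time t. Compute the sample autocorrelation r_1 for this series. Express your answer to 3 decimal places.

Mean x̄ = (0 − 2 − 6 − 5 − 6 − 13 − 7 − 12 − 13 − 15 − 19)/11 = -8.9091
Numerator Σ_{t=1}^{10}(x_t−x̄)(x_{t+1}−x̄) = 177.8099
Denominator Σ(x_t−x̄)² = 344.9091
r_1 = 177.8099 / 344.9091 = 0.516

0.516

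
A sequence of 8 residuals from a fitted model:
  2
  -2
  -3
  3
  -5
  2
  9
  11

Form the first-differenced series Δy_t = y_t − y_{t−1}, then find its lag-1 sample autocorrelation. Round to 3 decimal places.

First differences Δy: -4, -1, 6, -8, 7, 7, 2
Mean of differences = 1.2857
Numerator Σ(Δy_t−Δȳ)(Δy_{t+1}−Δȳ) = -58.7959
Denominator Σ(Δy_t−Δȳ)² = 207.4286
r_1(Δy) = -58.7959 / 207.4286 = -0.283

-0.283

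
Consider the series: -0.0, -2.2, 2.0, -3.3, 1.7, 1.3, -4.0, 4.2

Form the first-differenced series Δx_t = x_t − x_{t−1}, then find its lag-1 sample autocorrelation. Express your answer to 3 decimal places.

First differences Δx: -2.2, 4.2, -5.3, 5.0, -0.4, -5.3, 8.2
Mean of differences = 0.6000
Numerator Σ(Δx_t−Δx̄)(Δx_{t+1}−Δx̄) = -100.6200
Denominator Σ(Δx_t−Δx̄)² = 168.5400
r_1(Δx) = -100.6200 / 168.5400 = -0.597

-0.597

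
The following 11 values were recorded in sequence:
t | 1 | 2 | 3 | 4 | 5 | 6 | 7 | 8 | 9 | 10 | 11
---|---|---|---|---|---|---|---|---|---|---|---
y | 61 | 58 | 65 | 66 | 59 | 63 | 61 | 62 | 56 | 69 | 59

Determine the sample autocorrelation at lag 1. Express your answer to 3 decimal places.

Mean ȳ = (61 + 58 + 65 + 66 + 59 + 63 + 61 + 62 + 56 + 69 + 59)/11 = 61.7273
Numerator Σ_{t=1}^{10}(y_t−ȳ)(y_{t+1}−ȳ) = -74.8017
Denominator Σ(y_t−ȳ)² = 146.1818
r_1 = -74.8017 / 146.1818 = -0.512

-0.512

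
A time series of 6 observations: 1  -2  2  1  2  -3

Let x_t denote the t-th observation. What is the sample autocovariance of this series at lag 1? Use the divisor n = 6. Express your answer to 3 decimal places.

-1.421

Mean x̄ = (1 − 2 + 2 + 1 + 2 − 3)/6 = 0.1667
Deviations: 0.8333, -2.1667, 1.8333, 0.8333, 1.8333, -3.1667
Σ_{t=1}^{5}(x_t−x̄)(x_{t+1}−x̄) = -8.5278
γ_1 = -8.5278 / 6 = -1.421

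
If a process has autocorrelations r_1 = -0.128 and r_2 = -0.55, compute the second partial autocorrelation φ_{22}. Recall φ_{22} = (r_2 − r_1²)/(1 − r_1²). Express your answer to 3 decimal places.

-0.576

φ_{22} = (r_2 − r_1²) / (1 − r_1²)
r_1² = (-0.128)² = 0.016384
Numerator = -0.55 − 0.0164 = -0.5664; denominator = 1 − 0.0164 = 0.9836
φ_{22} = -0.5664 / 0.9836 = -0.576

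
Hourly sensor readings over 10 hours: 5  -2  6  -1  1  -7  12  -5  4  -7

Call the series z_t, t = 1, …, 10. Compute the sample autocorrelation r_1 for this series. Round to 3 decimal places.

Mean z̄ = (5 − 2 + 6 − 1 + 1 − 7 + 12 − 5 + 4 − 7)/10 = 0.6000
Numerator Σ_{t=1}^{9}(z_t−z̄)(z_{t+1}−z̄) = -233.1600
Denominator Σ(z_t−z̄)² = 346.4000
r_1 = -233.1600 / 346.4000 = -0.673

-0.673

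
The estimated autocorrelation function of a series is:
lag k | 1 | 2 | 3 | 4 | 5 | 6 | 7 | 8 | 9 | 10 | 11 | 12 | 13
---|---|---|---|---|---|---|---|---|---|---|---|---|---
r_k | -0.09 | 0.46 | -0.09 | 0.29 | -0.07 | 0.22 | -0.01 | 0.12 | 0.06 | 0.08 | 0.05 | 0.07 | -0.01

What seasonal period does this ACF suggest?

2

The largest autocorrelation is r_2 = 0.46, with weaker echoes at lags 4 (0.29) and 6 (0.22); the remaining lags stay at or below 0.12.
The dominant spike at lag 2 indicates a seasonal period of 2.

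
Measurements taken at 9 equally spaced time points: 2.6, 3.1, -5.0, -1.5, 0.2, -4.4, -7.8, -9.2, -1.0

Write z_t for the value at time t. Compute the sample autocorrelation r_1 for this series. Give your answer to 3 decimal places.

Mean z̄ = (2.6 + 3.1 − 5.0 − 1.5 + 0.2 − 4.4 − 7.8 − 9.2 − 1.0)/9 = -2.5556
Numerator Σ_{t=1}^{8}(z_t−z̄)(z_{t+1}−z̄) = 44.7625
Denominator Σ(z_t−z̄)² = 150.7222
r_1 = 44.7625 / 150.7222 = 0.297

0.297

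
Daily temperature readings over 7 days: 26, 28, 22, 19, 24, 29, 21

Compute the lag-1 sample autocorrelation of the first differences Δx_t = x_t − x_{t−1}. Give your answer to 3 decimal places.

-0.150

First differences Δx: 2, -6, -3, 5, 5, -8
Mean of differences = -0.8333
Numerator Σ(Δx_t−Δx̄)(Δx_{t+1}−Δx̄) = -23.8611
Denominator Σ(Δx_t−Δx̄)² = 158.8333
r_1(Δx) = -23.8611 / 158.8333 = -0.150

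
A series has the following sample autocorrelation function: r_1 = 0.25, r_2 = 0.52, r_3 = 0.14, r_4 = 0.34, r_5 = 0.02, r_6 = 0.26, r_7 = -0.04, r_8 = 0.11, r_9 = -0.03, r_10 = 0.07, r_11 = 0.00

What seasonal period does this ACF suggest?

2

The largest autocorrelation is r_2 = 0.52, with weaker echoes at lags 4 (0.34) and 6 (0.26); the remaining lags stay at or below 0.25.
The dominant spike at lag 2 indicates a seasonal period of 2.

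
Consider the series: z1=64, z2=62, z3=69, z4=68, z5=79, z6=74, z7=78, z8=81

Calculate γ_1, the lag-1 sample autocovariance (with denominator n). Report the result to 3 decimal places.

Mean z̄ = (64 + 62 + 69 + 68 + 79 + 74 + 78 + 81)/8 = 71.8750
Deviations: -7.8750, -9.8750, -2.8750, -3.8750, 7.1250, 2.1250, 6.1250, 9.1250
Σ_{t=1}^{7}(z_t−z̄)(z_{t+1}−z̄) = 173.7344
γ_1 = 173.7344 / 8 = 21.717

21.717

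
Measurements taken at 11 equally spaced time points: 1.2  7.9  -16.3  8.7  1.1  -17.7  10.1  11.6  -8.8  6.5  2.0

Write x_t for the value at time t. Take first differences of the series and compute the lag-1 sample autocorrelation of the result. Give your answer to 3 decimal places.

-0.548

First differences Δx: 6.7, -24.2, 25.0, -7.6, -18.8, 27.8, 1.5, -20.4, 15.3, -4.5
Mean of differences = 0.0800
Numerator Σ(Δx_t−Δx̄)(Δx_{t+1}−Δx̄) = -1706.6644
Denominator Σ(Δx_t−Δx̄)² = 3112.2560
r_1(Δx) = -1706.6644 / 3112.2560 = -0.548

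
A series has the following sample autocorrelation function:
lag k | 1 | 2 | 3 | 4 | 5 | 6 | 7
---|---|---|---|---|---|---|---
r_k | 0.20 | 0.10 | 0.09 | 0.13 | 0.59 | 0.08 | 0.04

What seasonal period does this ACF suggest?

The largest autocorrelation is r_5 = 0.59; the remaining lags stay at or below 0.20. The elevated value at lag 1 (0.20), dropping to 0.10 at lag 2, reflects decaying short-term dependence rather than seasonality.
The dominant spike at lag 5 indicates a seasonal period of 5.

5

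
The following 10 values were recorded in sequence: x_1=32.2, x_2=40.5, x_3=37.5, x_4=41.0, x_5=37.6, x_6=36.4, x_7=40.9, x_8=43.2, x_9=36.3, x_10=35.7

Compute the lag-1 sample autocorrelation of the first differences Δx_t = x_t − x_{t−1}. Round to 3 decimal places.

First differences Δx: 8.3, -3.0, 3.5, -3.4, -1.2, 4.5, 2.3, -6.9, -0.6
Mean of differences = 0.3889
Numerator Σ(Δx_t−Δx̄)(Δx_{t+1}−Δx̄) = -48.5179
Denominator Σ(Δx_t−Δx̄)² = 175.2889
r_1(Δx) = -48.5179 / 175.2889 = -0.277

-0.277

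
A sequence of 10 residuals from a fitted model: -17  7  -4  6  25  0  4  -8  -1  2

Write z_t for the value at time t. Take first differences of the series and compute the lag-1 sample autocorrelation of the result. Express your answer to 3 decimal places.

First differences Δz: 24, -11, 10, 19, -25, 4, -12, 7, 3
Mean of differences = 2.1111
Numerator Σ(Δz_t−Δz̄)(Δz_{t+1}−Δz̄) = -857.5679
Denominator Σ(Δz_t−Δz̄)² = 1960.8889
r_1(Δz) = -857.5679 / 1960.8889 = -0.437

-0.437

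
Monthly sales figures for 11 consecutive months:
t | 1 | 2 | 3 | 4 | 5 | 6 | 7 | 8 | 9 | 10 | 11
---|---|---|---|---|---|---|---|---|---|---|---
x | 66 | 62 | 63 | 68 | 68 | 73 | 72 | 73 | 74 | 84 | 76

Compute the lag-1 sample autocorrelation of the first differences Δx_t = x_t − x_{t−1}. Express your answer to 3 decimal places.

-0.433

First differences Δx: -4, 1, 5, 0, 5, -1, 1, 1, 10, -8
Mean of differences = 1.0000
Numerator Σ(Δx_t−Δx̄)(Δx_{t+1}−Δx̄) = -97.0000
Denominator Σ(Δx_t−Δx̄)² = 224.0000
r_1(Δx) = -97.0000 / 224.0000 = -0.433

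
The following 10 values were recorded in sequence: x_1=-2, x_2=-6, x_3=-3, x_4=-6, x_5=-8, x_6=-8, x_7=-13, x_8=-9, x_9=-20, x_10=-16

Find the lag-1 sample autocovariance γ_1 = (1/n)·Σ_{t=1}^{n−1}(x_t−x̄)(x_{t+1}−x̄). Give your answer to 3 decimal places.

Mean x̄ = (-2 − 6 − 3 − 6 − 8 − 8 − 13 − 9 − 20 − 16)/10 = -9.1000
Σ_{t=1}^{9}(x_t−x̄)(x_{t+1}−x̄) = 133.8900
γ_1 = 133.8900 / 10 = 13.389

13.389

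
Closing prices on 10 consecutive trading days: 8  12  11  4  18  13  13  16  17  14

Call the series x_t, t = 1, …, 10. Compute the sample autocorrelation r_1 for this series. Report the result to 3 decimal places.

Mean x̄ = (8 + 12 + 11 + 4 + 18 + 13 + 13 + 16 + 17 + 14)/10 = 12.6000
Numerator Σ_{t=1}^{9}(x_t−x̄)(x_{t+1}−x̄) = -4.1600
Denominator Σ(x_t−x̄)² = 160.4000
r_1 = -4.1600 / 160.4000 = -0.026

-0.026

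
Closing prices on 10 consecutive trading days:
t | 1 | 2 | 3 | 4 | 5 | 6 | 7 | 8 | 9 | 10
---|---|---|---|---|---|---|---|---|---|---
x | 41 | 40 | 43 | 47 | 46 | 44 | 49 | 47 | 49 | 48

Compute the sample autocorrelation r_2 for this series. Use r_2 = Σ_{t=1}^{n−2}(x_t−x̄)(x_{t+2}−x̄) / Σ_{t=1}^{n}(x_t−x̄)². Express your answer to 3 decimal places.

Mean x̄ = (41 + 40 + 43 + 47 + 46 + 44 + 49 + 47 + 49 + 48)/10 = 45.4000
Numerator Σ_{t=1}^{8}(x_t−x̄)(x_{t+2}−x̄) = 15.2800
Denominator Σ(x_t−x̄)² = 94.4000
r_2 = 15.2800 / 94.4000 = 0.162

0.162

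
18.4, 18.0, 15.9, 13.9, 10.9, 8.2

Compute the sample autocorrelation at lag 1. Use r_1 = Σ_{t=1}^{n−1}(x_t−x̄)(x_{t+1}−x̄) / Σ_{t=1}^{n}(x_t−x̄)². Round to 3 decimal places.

Mean x̄ = (18.4 + 18.0 + 15.9 + 13.9 + 10.9 + 8.2)/6 = 14.2167
Σ(x_t−x̄)(x_{t+1}−x̄) = (15.8269) + (6.3686) + (-0.5331) + (1.0503) + (19.9553) = 42.6681
Denominator Σ(x_t−x̄)² = 81.9483
r_1 = 42.6681 / 81.9483 = 0.521

0.521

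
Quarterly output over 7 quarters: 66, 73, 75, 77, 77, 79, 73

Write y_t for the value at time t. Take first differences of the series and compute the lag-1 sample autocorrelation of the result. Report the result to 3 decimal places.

-0.027

First differences Δy: 7, 2, 2, 0, 2, -6
Mean of differences = 1.1667
Numerator Σ(Δy_t−Δȳ)(Δy_{t+1}−Δȳ) = -2.3611
Denominator Σ(Δy_t−Δȳ)² = 88.8333
r_1(Δy) = -2.3611 / 88.8333 = -0.027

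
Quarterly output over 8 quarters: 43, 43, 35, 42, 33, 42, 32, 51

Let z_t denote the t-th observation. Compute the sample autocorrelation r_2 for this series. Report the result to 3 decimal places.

Mean z̄ = (43 + 43 + 35 + 42 + 33 + 42 + 32 + 51)/8 = 40.1250
Numerator Σ_{t=1}^{6}(z_t−z̄)(z_{t+2}−z̄) = 108.9688
Denominator Σ(z_t−z̄)² = 284.8750
r_2 = 108.9688 / 284.8750 = 0.383

0.383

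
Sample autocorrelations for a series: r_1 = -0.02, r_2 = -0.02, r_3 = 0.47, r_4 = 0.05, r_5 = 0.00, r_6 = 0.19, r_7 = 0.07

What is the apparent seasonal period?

The largest autocorrelation is r_3 = 0.47, with a weaker echo at lag 6 (0.19); the remaining lags stay at or below 0.07.
The dominant spike at lag 3 indicates a seasonal period of 3.

3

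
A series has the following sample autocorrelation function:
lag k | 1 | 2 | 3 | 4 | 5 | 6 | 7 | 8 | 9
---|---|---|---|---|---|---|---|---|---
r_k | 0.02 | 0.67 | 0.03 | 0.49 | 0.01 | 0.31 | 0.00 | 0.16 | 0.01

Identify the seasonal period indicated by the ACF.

The largest autocorrelation is r_2 = 0.67, with weaker echoes at lags 4 (0.49), 6 (0.31) and 8 (0.16); the remaining lags stay at or below 0.03.
The dominant spike at lag 2 indicates a seasonal period of 2.

2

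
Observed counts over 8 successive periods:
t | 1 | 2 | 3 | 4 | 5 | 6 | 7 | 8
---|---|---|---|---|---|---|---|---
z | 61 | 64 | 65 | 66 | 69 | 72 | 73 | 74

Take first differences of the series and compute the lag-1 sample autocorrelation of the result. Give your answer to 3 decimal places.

First differences Δz: 3, 1, 1, 3, 3, 1, 1
Mean of differences = 1.8571
Numerator Σ(Δz_t−Δz̄)(Δz_{t+1}−Δz̄) = -0.1633
Denominator Σ(Δz_t−Δz̄)² = 6.8571
r_1(Δz) = -0.1633 / 6.8571 = -0.024

-0.024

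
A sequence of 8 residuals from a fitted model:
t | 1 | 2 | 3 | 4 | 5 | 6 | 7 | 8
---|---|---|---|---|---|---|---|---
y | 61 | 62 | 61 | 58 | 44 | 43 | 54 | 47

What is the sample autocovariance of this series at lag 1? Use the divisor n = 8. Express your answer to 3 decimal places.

Mean ȳ = (61 + 62 + 61 + 58 + 44 + 43 + 54 + 47)/8 = 53.7500
Deviations: 7.2500, 8.2500, 7.2500, 4.2500, -9.7500, -10.7500, 0.2500, -6.7500
Σ_{t=1}^{7}(y_t−ȳ)(y_{t+1}−ȳ) = 209.4375
γ_1 = 209.4375 / 8 = 26.180

26.180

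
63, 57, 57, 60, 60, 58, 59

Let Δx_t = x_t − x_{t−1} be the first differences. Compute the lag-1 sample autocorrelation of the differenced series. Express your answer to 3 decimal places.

-0.038

First differences Δx: -6, 0, 3, 0, -2, 1
Mean of differences = -0.6667
Numerator Σ(Δx_t−Δx̄)(Δx_{t+1}−Δx̄) = -1.7778
Denominator Σ(Δx_t−Δx̄)² = 47.3333
r_1(Δx) = -1.7778 / 47.3333 = -0.038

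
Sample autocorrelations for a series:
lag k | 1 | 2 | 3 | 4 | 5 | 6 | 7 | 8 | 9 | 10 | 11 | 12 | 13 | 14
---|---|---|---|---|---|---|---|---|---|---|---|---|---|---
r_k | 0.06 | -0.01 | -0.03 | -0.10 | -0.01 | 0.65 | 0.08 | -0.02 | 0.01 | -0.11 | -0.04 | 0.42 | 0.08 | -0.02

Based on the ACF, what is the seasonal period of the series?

The largest autocorrelation is r_6 = 0.65, with a weaker echo at lag 12 (0.42); the remaining lags stay at or below 0.08.
The dominant spike at lag 6 indicates a seasonal period of 6.

6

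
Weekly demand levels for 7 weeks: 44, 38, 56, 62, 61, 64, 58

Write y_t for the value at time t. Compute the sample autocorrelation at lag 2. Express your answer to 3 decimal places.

Mean ȳ = (44 + 38 + 56 + 62 + 61 + 64 + 58)/7 = 54.7143
Deviations from mean: -10.7143, -16.7143, 1.2857, 7.2857, 6.2857, 9.2857, 3.2857
Σ(y_t−ȳ)(y_{t+2}−ȳ) = (-13.7755) + (-121.7755) + (8.0816) + (67.6531) + (20.6531) = -39.1633
Denominator Σ(y_t−ȳ)² = 585.4286
r_2 = -39.1633 / 585.4286 = -0.067

-0.067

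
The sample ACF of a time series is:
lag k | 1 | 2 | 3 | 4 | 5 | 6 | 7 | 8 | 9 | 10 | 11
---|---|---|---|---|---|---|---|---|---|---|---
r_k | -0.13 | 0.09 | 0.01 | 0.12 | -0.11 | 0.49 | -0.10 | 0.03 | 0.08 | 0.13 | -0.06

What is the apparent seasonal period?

The largest autocorrelation is r_6 = 0.49; the remaining lags stay at or below 0.13.
The dominant spike at lag 6 indicates a seasonal period of 6.

6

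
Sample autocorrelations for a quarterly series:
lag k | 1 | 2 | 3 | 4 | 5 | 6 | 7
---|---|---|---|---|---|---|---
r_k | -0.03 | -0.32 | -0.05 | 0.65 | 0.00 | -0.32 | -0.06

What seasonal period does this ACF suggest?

4

The largest autocorrelation is r_4 = 0.65; the remaining lags stay at or below 0.00.
The dominant spike at lag 4 indicates a seasonal period of 4.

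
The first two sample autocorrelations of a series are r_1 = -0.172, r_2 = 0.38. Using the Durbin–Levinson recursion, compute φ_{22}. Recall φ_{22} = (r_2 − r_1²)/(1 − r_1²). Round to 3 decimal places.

0.361

φ_{22} = (r_2 − r_1²) / (1 − r_1²)
r_1² = (-0.172)² = 0.029584
Numerator = 0.38 − 0.0296 = 0.3504; denominator = 1 − 0.0296 = 0.9704
φ_{22} = 0.3504 / 0.9704 = 0.361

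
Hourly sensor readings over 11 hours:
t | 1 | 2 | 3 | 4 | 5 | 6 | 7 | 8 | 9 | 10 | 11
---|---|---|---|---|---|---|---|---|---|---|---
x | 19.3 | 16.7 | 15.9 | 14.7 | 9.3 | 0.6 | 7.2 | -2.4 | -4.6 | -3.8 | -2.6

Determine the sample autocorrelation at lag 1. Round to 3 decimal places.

Mean x̄ = (19.3 + 16.7 + 15.9 + 14.7 + 9.3 + 0.6 + 7.2 − 2.4 − 4.6 − 3.8 − 2.6)/11 = 6.3909
Numerator Σ_{t=1}^{10}(x_t−x̄)(x_{t+1}−x̄) = 605.9036
Denominator Σ(x_t−x̄)² = 857.8091
r_1 = 605.9036 / 857.8091 = 0.706

0.706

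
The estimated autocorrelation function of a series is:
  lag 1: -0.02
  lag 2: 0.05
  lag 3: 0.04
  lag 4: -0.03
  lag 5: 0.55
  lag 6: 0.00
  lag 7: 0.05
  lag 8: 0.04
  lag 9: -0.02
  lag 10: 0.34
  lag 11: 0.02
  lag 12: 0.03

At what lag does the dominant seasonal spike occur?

The largest autocorrelation is r_5 = 0.55, with a weaker echo at lag 10 (0.34); the remaining lags stay at or below 0.05.
The dominant spike at lag 5 indicates a seasonal period of 5.

5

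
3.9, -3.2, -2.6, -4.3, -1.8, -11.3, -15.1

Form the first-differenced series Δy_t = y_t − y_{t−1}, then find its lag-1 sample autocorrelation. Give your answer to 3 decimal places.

First differences Δy: -7.1, 0.6, -1.7, 2.5, -9.5, -3.8
Mean of differences = -3.1667
Numerator Σ(Δy_t−Δȳ)(Δy_{t+1}−Δȳ) = -32.8578
Denominator Σ(Δy_t−Δȳ)² = 104.4333
r_1(Δy) = -32.8578 / 104.4333 = -0.315

-0.315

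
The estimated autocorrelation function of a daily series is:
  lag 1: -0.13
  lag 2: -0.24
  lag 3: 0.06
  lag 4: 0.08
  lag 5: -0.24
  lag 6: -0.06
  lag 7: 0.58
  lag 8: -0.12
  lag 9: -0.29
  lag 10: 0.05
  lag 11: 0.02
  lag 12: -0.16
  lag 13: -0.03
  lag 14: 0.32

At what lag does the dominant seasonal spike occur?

The largest autocorrelation is r_7 = 0.58, with a weaker echo at lag 14 (0.32); the remaining lags stay at or below 0.08.
The dominant spike at lag 7 indicates a seasonal period of 7.

7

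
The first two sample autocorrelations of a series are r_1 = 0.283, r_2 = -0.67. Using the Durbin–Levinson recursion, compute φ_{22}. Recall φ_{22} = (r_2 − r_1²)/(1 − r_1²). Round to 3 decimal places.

-0.815

φ_{22} = (r_2 − r_1²) / (1 − r_1²)
r_1² = (0.283)² = 0.080089
Numerator = -0.67 − 0.0801 = -0.7501; denominator = 1 − 0.0801 = 0.9199
φ_{22} = -0.7501 / 0.9199 = -0.815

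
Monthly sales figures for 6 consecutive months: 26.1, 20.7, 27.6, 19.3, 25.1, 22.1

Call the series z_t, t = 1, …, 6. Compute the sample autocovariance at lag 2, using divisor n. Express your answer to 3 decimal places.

5.810

Mean z̄ = (26.1 + 20.7 + 27.6 + 19.3 + 25.1 + 22.1)/6 = 23.4833
Σ_{t=1}^{4}(z_t−z̄)(z_{t+2}−z̄) = 34.8578
γ_2 = 34.8578 / 6 = 5.810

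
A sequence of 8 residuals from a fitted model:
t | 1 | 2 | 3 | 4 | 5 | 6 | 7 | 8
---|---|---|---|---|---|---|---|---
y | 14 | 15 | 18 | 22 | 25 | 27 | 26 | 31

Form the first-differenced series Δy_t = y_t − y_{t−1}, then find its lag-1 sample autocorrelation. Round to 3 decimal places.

First differences Δy: 1, 3, 4, 3, 2, -1, 5
Mean of differences = 2.4286
Numerator Σ(Δy_t−Δȳ)(Δy_{t+1}−Δȳ) = -6.6122
Denominator Σ(Δy_t−Δȳ)² = 23.7143
r_1(Δy) = -6.6122 / 23.7143 = -0.279

-0.279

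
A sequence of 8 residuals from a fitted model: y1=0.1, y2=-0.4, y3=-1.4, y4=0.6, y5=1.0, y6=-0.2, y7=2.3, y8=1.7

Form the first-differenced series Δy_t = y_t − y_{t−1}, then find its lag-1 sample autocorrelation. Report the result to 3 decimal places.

First differences Δy: -0.5, -1.0, 2.0, 0.4, -1.2, 2.5, -0.6
Mean of differences = 0.2286
Numerator Σ(Δy_t−Δȳ)(Δy_{t+1}−Δȳ) = -6.3494
Denominator Σ(Δy_t−Δȳ)² = 13.0943
r_1(Δy) = -6.3494 / 13.0943 = -0.485

-0.485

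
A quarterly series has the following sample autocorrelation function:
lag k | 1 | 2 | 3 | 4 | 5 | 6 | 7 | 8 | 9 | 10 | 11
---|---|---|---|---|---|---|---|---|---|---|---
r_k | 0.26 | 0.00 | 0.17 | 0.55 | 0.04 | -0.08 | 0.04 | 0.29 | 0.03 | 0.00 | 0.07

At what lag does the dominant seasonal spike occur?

The largest autocorrelation is r_4 = 0.55, with a weaker echo at lag 8 (0.29); the remaining lags stay at or below 0.26. The elevated value at lag 1 (0.26), dropping to 0.00 at lag 2, reflects decaying short-term dependence rather than seasonality.
The dominant spike at lag 4 indicates a seasonal period of 4.

4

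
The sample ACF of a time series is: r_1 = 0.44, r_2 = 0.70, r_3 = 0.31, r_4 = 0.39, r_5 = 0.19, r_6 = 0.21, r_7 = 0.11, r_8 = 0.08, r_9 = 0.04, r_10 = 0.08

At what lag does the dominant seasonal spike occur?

2

The largest autocorrelation is r_2 = 0.70; the remaining lags stay at or below 0.44.
The dominant spike at lag 2 indicates a seasonal period of 2.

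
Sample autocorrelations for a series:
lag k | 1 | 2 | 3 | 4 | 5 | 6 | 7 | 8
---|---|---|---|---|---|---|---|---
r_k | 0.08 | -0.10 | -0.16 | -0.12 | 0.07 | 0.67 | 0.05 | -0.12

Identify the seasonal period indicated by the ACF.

The largest autocorrelation is r_6 = 0.67; the remaining lags stay at or below 0.08.
The dominant spike at lag 6 indicates a seasonal period of 6.

6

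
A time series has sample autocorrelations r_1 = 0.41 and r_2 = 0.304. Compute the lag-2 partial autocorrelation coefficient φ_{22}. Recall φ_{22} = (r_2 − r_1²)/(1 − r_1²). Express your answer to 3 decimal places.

0.163

φ_{22} = (r_2 − r_1²) / (1 − r_1²)
r_1² = (0.41)² = 0.1681
Numerator = 0.304 − 0.1681 = 0.1359; denominator = 1 − 0.1681 = 0.8319
φ_{22} = 0.1359 / 0.8319 = 0.163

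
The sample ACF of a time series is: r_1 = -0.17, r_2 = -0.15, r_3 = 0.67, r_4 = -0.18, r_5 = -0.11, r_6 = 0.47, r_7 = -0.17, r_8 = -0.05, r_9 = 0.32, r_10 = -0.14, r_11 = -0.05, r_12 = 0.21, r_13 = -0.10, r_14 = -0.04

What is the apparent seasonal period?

The largest autocorrelation is r_3 = 0.67, with weaker echoes at lags 6 (0.47), 9 (0.32) and 12 (0.21); the remaining lags stay at or below -0.04.
The dominant spike at lag 3 indicates a seasonal period of 3.

3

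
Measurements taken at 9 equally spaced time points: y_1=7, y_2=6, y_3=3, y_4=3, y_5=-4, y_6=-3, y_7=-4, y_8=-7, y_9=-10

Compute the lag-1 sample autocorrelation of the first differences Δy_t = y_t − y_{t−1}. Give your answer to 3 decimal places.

First differences Δy: -1, -3, 0, -7, 1, -1, -3, -3
Mean of differences = -2.1250
Numerator Σ(Δy_t−Δȳ)(Δy_{t+1}−Δȳ) = -25.1406
Denominator Σ(Δy_t−Δȳ)² = 42.8750
r_1(Δy) = -25.1406 / 42.8750 = -0.586

-0.586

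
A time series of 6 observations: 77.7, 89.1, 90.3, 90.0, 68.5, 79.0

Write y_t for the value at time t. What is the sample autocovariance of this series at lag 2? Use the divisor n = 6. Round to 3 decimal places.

Mean ȳ = (77.7 + 89.1 + 90.3 + 90.0 + 68.5 + 79.0)/6 = 82.4333
Σ_{t=1}^{4}(y_t−ȳ)(y_{t+2}−ȳ) = -122.3789
γ_2 = -122.3789 / 6 = -20.396

-20.396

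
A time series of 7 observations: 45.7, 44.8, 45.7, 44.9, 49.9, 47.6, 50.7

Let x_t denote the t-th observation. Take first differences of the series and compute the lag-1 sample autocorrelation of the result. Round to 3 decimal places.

First differences Δx: -0.9, 0.9, -0.8, 5.0, -2.3, 3.1
Mean of differences = 0.8333
Numerator Σ(Δx_t−Δx̄)(Δx_{t+1}−Δx̄) = -27.1878
Denominator Σ(Δx_t−Δx̄)² = 37.9933
r_1(Δx) = -27.1878 / 37.9933 = -0.716

-0.716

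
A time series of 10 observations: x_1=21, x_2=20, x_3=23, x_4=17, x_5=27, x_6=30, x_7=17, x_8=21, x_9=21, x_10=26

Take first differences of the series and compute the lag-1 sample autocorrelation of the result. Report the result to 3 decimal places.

First differences Δx: -1, 3, -6, 10, 3, -13, 4, 0, 5
Mean of differences = 0.5556
Numerator Σ(Δx_t−Δx̄)(Δx_{t+1}−Δx̄) = -142.8642
Denominator Σ(Δx_t−Δx̄)² = 362.2222
r_1(Δx) = -142.8642 / 362.2222 = -0.394

-0.394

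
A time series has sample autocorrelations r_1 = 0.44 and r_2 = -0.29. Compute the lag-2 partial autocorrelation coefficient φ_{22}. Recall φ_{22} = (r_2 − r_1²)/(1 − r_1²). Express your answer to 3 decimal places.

-0.600

φ_{22} = (r_2 − r_1²) / (1 − r_1²)
r_1² = (0.44)² = 0.1936
Numerator = -0.29 − 0.1936 = -0.4836; denominator = 1 − 0.1936 = 0.8064
φ_{22} = -0.4836 / 0.8064 = -0.600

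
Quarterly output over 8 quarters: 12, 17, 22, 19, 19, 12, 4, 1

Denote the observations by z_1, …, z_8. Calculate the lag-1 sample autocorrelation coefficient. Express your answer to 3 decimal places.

0.579

Mean z̄ = (12 + 17 + 22 + 19 + 19 + 12 + 4 + 1)/8 = 13.2500
Σ(z_t−z̄)(z_{t+1}−z̄) = (-4.6875) + (32.8125) + (50.3125) + (33.0625) + (-7.1875) + (11.5625) + (113.3125) = 229.1875
Denominator Σ(z_t−z̄)² = 395.5000
r_1 = 229.1875 / 395.5000 = 0.579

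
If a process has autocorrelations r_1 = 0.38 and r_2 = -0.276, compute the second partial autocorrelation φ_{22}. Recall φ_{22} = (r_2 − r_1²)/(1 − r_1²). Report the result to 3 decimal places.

-0.491

φ_{22} = (r_2 − r_1²) / (1 − r_1²)
r_1² = (0.38)² = 0.1444
Numerator = -0.276 − 0.1444 = -0.4204; denominator = 1 − 0.1444 = 0.8556
φ_{22} = -0.4204 / 0.8556 = -0.491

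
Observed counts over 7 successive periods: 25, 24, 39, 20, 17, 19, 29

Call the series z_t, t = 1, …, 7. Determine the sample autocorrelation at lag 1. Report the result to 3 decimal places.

Mean z̄ = (25 + 24 + 39 + 20 + 17 + 19 + 29)/7 = 24.7143
Deviations from mean: 0.2857, -0.7143, 14.2857, -4.7143, -7.7143, -5.7143, 4.2857
Σ(z_t−z̄)(z_{t+1}−z̄) = (-0.2041) + (-10.2041) + (-67.3469) + (36.3673) + (44.0816) + (-24.4898) = -21.7959
Denominator Σ(z_t−z̄)² = 337.4286
r_1 = -21.7959 / 337.4286 = -0.065

-0.065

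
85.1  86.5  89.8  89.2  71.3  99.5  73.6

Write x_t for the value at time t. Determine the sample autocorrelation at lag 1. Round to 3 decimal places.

-0.690

Mean x̄ = (85.1 + 86.5 + 89.8 + 89.2 + 71.3 + 99.5 + 73.6)/7 = 85.0000
Numerator Σ_{t=1}^{6}(x_t−x̄)(x_{t+1}−x̄) = -393.9800
Denominator Σ(x_t−x̄)² = 570.8400
r_1 = -393.9800 / 570.8400 = -0.690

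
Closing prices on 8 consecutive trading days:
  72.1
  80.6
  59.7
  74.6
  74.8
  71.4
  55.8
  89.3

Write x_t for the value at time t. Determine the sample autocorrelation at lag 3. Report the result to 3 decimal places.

0.045

Mean x̄ = (72.1 + 80.6 + 59.7 + 74.6 + 74.8 + 71.4 + 55.8 + 89.3)/8 = 72.2875
Σ(x_t−x̄)(x_{t+3}−x̄) = (-0.4336) + (20.8852) + (11.1714) + (-38.1273) + (42.7439) = 36.2395
Denominator Σ(x_t−x̄)² = 801.2888
r_3 = 36.2395 / 801.2888 = 0.045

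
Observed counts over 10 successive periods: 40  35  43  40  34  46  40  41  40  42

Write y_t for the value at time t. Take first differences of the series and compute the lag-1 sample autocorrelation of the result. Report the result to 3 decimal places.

First differences Δy: -5, 8, -3, -6, 12, -6, 1, -1, 2
Mean of differences = 0.2222
Numerator Σ(Δy_t−Δȳ)(Δy_{t+1}−Δȳ) = -200.1605
Denominator Σ(Δy_t−Δȳ)² = 319.5556
r_1(Δy) = -200.1605 / 319.5556 = -0.626

-0.626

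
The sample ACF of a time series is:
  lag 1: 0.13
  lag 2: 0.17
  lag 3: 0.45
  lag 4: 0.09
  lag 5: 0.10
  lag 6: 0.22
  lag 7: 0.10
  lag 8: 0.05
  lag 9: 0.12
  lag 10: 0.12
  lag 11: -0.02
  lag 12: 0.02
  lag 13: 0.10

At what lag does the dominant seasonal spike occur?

3

The largest autocorrelation is r_3 = 0.45, with a weaker echo at lag 6 (0.22); the remaining lags stay at or below 0.17.
The dominant spike at lag 3 indicates a seasonal period of 3.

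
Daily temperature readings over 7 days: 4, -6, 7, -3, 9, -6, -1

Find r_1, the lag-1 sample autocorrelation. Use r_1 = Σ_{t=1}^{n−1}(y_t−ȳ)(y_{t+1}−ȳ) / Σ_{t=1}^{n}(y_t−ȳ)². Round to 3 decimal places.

-0.722

Mean ȳ = (4 − 6 + 7 − 3 + 9 − 6 − 1)/7 = 0.5714
Deviations from mean: 3.4286, -6.5714, 6.4286, -3.5714, 8.4286, -6.5714, -1.5714
Σ(y_t−ȳ)(y_{t+1}−ȳ) = (-22.5306) + (-42.2449) + (-22.9592) + (-30.1020) + (-55.3878) + (10.3265) = -162.8980
Denominator Σ(y_t−ȳ)² = 225.7143
r_1 = -162.8980 / 225.7143 = -0.722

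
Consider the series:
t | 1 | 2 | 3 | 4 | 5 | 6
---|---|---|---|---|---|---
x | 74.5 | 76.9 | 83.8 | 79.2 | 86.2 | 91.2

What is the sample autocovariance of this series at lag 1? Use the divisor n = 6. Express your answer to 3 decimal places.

Mean x̄ = (74.5 + 76.9 + 83.8 + 79.2 + 86.2 + 91.2)/6 = 81.9667
Σ_{t=1}^{5}(x_t−x̄)(x_{t+1}−x̄) = 50.8456
γ_1 = 50.8456 / 6 = 8.474

8.474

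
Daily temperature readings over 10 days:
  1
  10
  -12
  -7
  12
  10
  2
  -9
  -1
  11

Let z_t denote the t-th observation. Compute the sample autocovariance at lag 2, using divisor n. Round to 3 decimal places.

Mean z̄ = (1 + 10 − 12 − 7 + 12 + 10 + 2 − 9 − 1 + 11)/10 = 1.7000
Σ_{t=1}^{8}(z_t−z̄)(z_{t+2}−z̄) = -461.9800
γ_2 = -461.9800 / 10 = -46.198

-46.198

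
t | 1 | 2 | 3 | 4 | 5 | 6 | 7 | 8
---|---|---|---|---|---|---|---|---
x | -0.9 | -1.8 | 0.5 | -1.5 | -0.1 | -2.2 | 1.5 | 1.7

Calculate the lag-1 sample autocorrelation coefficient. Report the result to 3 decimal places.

Mean x̄ = (-0.9 − 1.8 + 0.5 − 1.5 − 0.1 − 2.2 + 1.5 + 1.7)/8 = -0.3500
Deviations from mean: -0.5500, -1.4500, 0.8500, -1.1500, 0.2500, -1.8500, 1.8500, 2.0500
Σ(x_t−x̄)(x_{t+1}−x̄) = (0.7975) + (-1.2325) + (-0.9775) + (-0.2875) + (-0.4625) + (-3.4225) + (3.7925) = -1.7925
Denominator Σ(x_t−x̄)² = 15.5600
r_1 = -1.7925 / 15.5600 = -0.115

-0.115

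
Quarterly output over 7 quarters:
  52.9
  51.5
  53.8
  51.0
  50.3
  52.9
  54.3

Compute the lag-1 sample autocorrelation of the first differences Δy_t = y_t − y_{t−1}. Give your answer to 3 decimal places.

First differences Δy: -1.4, 2.3, -2.8, -0.7, 2.6, 1.4
Mean of differences = 0.2333
Numerator Σ(Δy_t−Δȳ)(Δy_{t+1}−Δȳ) = -6.2611
Denominator Σ(Δy_t−Δȳ)² = 23.9733
r_1(Δy) = -6.2611 / 23.9733 = -0.261

-0.261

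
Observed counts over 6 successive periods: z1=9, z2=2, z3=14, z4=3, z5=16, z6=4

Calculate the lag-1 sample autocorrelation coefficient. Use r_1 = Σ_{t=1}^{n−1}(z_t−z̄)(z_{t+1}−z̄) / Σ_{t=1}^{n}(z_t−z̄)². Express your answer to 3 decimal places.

-0.809

Mean z̄ = (9 + 2 + 14 + 3 + 16 + 4)/6 = 8.0000
Deviations from mean: 1.0000, -6.0000, 6.0000, -5.0000, 8.0000, -4.0000
Σ(z_t−z̄)(z_{t+1}−z̄) = (-6.0000) + (-36.0000) + (-30.0000) + (-40.0000) + (-32.0000) = -144.0000
Denominator Σ(z_t−z̄)² = 178.0000
r_1 = -144.0000 / 178.0000 = -0.809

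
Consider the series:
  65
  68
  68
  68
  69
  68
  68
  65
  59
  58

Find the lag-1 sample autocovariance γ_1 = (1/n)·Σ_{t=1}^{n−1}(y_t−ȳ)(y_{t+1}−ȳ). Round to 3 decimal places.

Mean ȳ = (65 + 68 + 68 + 68 + 69 + 68 + 68 + 65 + 59 + 58)/10 = 65.6000
Σ_{t=1}^{9}(y_t−ȳ)(y_{t+1}−ȳ) = 84.8400
γ_1 = 84.8400 / 10 = 8.484

8.484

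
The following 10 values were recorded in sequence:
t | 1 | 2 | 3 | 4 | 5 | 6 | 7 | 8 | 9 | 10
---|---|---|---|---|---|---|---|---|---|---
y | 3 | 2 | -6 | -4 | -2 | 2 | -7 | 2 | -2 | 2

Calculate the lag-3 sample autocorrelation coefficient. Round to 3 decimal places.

-0.290

Mean ȳ = (3 + 2 − 6 − 4 − 2 + 2 − 7 + 2 − 2 + 2)/10 = -1.0000
Σ(y_t−ȳ)(y_{t+3}−ȳ) = (-12.0000) + (-3.0000) + (-15.0000) + (18.0000) + (-3.0000) + (-3.0000) + (-18.0000) = -36.0000
Denominator Σ(y_t−ȳ)² = 124.0000
r_3 = -36.0000 / 124.0000 = -0.290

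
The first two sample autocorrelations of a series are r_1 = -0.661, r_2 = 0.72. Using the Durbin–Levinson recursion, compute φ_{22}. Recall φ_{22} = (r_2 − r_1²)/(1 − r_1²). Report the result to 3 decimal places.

φ_{22} = (r_2 − r_1²) / (1 − r_1²)
r_1² = (-0.661)² = 0.436921
Numerator = 0.72 − 0.4369 = 0.2831; denominator = 1 − 0.4369 = 0.5631
φ_{22} = 0.2831 / 0.5631 = 0.503

0.503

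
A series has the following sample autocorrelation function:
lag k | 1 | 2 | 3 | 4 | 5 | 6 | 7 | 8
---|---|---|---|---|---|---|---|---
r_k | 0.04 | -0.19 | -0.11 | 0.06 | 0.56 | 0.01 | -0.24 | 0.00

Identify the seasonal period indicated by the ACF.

5

The largest autocorrelation is r_5 = 0.56; the remaining lags stay at or below 0.06.
The dominant spike at lag 5 indicates a seasonal period of 5.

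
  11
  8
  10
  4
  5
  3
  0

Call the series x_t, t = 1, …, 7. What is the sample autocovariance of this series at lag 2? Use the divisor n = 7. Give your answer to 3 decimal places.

Mean x̄ = (11 + 8 + 10 + 4 + 5 + 3 + 0)/7 = 5.8571
Deviations: 5.1429, 2.1429, 4.1429, -1.8571, -0.8571, -2.8571, -5.8571
Σ_{t=1}^{5}(x_t−x̄)(x_{t+2}−x̄) = 24.1020
γ_2 = 24.1020 / 7 = 3.443

3.443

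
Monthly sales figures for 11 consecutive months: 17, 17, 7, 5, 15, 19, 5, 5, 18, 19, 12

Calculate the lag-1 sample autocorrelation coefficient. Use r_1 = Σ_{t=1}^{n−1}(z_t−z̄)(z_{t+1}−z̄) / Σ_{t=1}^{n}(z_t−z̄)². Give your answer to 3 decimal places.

Mean z̄ = (17 + 17 + 7 + 5 + 15 + 19 + 5 + 5 + 18 + 19 + 12)/11 = 12.6364
Numerator Σ_{t=1}^{10}(z_t−z̄)(z_{t+1}−z̄) = 33.3223
Denominator Σ(z_t−z̄)² = 360.5455
r_1 = 33.3223 / 360.5455 = 0.092

0.092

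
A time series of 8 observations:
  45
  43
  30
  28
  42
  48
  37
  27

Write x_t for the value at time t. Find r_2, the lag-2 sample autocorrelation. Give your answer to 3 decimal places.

Mean x̄ = (45 + 43 + 30 + 28 + 42 + 48 + 37 + 27)/8 = 37.5000
Deviations from mean: 7.5000, 5.5000, -7.5000, -9.5000, 4.5000, 10.5000, -0.5000, -10.5000
Σ(x_t−x̄)(x_{t+2}−x̄) = (-56.2500) + (-52.2500) + (-33.7500) + (-99.7500) + (-2.2500) + (-110.2500) = -354.5000
Denominator Σ(x_t−x̄)² = 474.0000
r_2 = -354.5000 / 474.0000 = -0.748

-0.748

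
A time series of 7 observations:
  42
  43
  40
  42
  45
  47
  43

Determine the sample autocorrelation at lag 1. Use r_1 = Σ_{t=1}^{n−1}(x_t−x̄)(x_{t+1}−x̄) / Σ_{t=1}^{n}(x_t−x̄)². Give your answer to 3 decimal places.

0.282

Mean x̄ = (42 + 43 + 40 + 42 + 45 + 47 + 43)/7 = 43.1429
Deviations from mean: -1.1429, -0.1429, -3.1429, -1.1429, 1.8571, 3.8571, -0.1429
Numerator Σ_{t=1}^{6}(x_t−x̄)(x_{t+1}−x̄) = 8.6939
Denominator Σ(x_t−x̄)² = 30.8571
r_1 = 8.6939 / 30.8571 = 0.282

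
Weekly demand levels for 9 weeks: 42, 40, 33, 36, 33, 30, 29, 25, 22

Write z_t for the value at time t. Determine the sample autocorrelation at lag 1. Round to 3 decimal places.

0.555

Mean z̄ = (42 + 40 + 33 + 36 + 33 + 30 + 29 + 25 + 22)/9 = 32.2222
Numerator Σ_{t=1}^{8}(z_t−z̄)(z_{t+1}−z̄) = 190.5062
Denominator Σ(z_t−z̄)² = 343.5556
r_1 = 190.5062 / 343.5556 = 0.555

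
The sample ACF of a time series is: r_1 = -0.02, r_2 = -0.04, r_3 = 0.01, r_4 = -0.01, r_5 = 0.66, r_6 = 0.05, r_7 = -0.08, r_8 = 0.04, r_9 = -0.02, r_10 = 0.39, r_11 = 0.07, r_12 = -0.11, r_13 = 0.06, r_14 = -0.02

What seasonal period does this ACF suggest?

5

The largest autocorrelation is r_5 = 0.66, with a weaker echo at lag 10 (0.39); the remaining lags stay at or below 0.07.
The dominant spike at lag 5 indicates a seasonal period of 5.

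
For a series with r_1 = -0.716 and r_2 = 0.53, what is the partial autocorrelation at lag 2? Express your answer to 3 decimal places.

φ_{22} = (r_2 − r_1²) / (1 − r_1²)
r_1² = (-0.716)² = 0.512656
Numerator = 0.53 − 0.5127 = 0.0173; denominator = 1 − 0.5127 = 0.4873
φ_{22} = 0.0173 / 0.4873 = 0.036

0.036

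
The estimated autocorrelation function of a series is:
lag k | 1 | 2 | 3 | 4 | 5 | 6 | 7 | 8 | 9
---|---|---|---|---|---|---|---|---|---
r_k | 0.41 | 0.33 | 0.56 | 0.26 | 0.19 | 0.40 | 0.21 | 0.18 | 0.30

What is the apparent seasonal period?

3

The largest autocorrelation is r_3 = 0.56; the remaining lags stay at or below 0.41. The elevated value at lag 1 (0.41), dropping to 0.33 at lag 2, reflects decaying short-term dependence rather than seasonality.
The dominant spike at lag 3 indicates a seasonal period of 3.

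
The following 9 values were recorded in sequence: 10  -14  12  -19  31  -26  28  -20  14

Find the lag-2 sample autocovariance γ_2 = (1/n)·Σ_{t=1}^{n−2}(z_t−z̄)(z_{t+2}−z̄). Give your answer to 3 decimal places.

Mean z̄ = (10 − 14 + 12 − 19 + 31 − 26 + 28 − 20 + 14)/9 = 1.7778
Σ_{t=1}^{7}(z_t−z̄)(z_{t+2}−z̄) = 2979.4568
γ_2 = 2979.4568 / 9 = 331.051

331.051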